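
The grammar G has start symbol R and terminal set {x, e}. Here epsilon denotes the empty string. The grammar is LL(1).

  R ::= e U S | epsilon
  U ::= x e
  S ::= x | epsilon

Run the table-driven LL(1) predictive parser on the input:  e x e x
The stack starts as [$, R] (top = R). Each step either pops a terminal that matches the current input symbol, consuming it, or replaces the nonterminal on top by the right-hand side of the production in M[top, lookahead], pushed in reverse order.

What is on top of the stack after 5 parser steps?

step 1: stack=$ R  input=e x e x $  — expand R ::= e U S
step 2: stack=$ S U e  input=e x e x $  — match e
step 3: stack=$ S U  input=x e x $  — expand U ::= x e
step 4: stack=$ S e x  input=x e x $  — match x
step 5: stack=$ S e  input=e x $  — match e
Stack after step 5: $ S (top = S).

S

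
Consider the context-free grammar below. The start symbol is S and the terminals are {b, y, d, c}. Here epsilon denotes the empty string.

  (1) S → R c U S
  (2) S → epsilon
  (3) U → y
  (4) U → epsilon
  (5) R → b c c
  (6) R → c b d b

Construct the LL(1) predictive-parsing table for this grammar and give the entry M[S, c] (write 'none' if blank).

S → R c U S

FIRST(U) = {epsilon, y}
FIRST(R) = {b, c}
FIRST(S) = {epsilon, b, c}  (via R c U S)
FOLLOW(S) includes $ since S is the start symbol.
FOLLOW(S): in S→R c U S, the suffix after S is empty (adds nothing new). Thus FOLLOW(S) = {$}.
For S → R c U S: FIRST(R c U S) = {b, c}, so it goes in M[S, t] for t ∈ {b, c}.
For S → epsilon: FIRST(epsilon) = {epsilon}, so it goes in M[S, t] for t ∈ {}; since epsilon ∈ FIRST, also for every t ∈ FOLLOW(S) = {$}.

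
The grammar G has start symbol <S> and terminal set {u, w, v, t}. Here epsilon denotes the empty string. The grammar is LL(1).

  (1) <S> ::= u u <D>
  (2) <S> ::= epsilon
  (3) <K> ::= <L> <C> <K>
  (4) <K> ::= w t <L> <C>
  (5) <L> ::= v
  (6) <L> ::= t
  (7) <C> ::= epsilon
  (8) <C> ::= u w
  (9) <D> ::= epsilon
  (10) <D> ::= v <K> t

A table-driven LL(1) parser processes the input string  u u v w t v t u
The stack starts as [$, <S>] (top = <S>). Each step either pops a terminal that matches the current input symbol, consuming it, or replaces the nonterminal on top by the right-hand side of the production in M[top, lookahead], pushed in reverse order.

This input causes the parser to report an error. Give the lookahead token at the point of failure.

      Stack            Input              Action
   1  $ <S>            u u v w t v t u $  expand <S> ::= u u <D>
   2  $ <D> u u        u u v w t v t u $  match u
   3  $ <D> u          u v w t v t u $    match u
   4  $ <D>            v w t v t u $      expand <D> ::= v <K> t
   5  $ t <K> v        v w t v t u $      match v
   6  $ t <K>          w t v t u $        expand <K> ::= w t <L> <C>
   7  $ t <C> <L> t w  w t v t u $        match w
   8  $ t <C> <L> t    t v t u $          match t
   9  $ t <C> <L>      v t u $            expand <L> ::= v
  10  $ t <C> v        v t u $            match v
  11  $ t <C>          t u $              expand <C> ::= epsilon
  12  $ t              t u $              match t
  13  $                u $                error: stack empty but input remains

u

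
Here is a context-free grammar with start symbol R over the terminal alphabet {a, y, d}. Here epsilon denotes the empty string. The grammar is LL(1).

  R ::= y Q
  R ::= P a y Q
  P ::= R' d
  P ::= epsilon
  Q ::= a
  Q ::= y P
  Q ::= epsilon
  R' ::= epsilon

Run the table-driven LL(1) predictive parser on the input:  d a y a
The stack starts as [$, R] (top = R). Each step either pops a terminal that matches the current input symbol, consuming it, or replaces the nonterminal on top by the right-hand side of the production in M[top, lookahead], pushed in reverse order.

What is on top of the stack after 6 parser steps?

     Stack         Input      Action
  1  $ R           d a y a $  expand R ::= P a y Q
  2  $ Q y a P     d a y a $  expand P ::= R' d
  3  $ Q y a d R'  d a y a $  expand R' ::= epsilon
  4  $ Q y a d     d a y a $  match d
  5  $ Q y a       a y a $    match a
  6  $ Q y         y a $      match y
Stack after step 6: $ Q (top = Q).

Q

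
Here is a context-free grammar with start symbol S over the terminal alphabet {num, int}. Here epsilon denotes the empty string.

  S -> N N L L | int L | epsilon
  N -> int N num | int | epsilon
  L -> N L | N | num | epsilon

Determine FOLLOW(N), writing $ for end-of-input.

{$, int, num}

FIRST(N): from N->int N num we get {int}; from N->int we get {int}; from N->epsilon we get {epsilon}. So FIRST(N) = {epsilon, int}.
FIRST(L): from L->N L we get {epsilon, int, num}; from L->N we get {epsilon, int}; from L->num we get {num}; from L->epsilon we get {epsilon}. So FIRST(L) = {epsilon, int, num}.
FIRST(S): from S->N N L L we get {epsilon, int, num}; from S->int L we get {int}; from S->epsilon we get {epsilon}. So FIRST(S) = {epsilon, int, num}.
FOLLOW(S) includes $ since S is the start symbol.
FOLLOW(S): S appears on no right-hand side. Thus FOLLOW(S) = {$}.
FOLLOW(L): in S->N N L L (occurrence 1), L is followed by L with FIRST {epsilon, int, num}; in S->N N L L (occurrence 1), the suffix after L is nullable, so FOLLOW(L) ⊇ FOLLOW(S) = {$}; in S->N N L L (occurrence 2), the suffix after L is empty, so FOLLOW(L) ⊇ FOLLOW(S) = {$}; in S->int L, the suffix after L is empty, so FOLLOW(L) ⊇ FOLLOW(S) = {$}; in L->N L, the suffix after L is empty (adds nothing new). Thus FOLLOW(L) = {$, int, num}.
FOLLOW(N): in S->N N L L (occurrence 1), N is followed by N L L with FIRST {epsilon, int, num}; in S->N N L L (occurrence 1), the suffix after N is nullable, so FOLLOW(N) ⊇ FOLLOW(S) = {$}; in S->N N L L (occurrence 2), N is followed by L L with FIRST {epsilon, int, num}; in S->N N L L (occurrence 2), the suffix after N is nullable, so FOLLOW(N) ⊇ FOLLOW(S) = {$}; in N->int N num, N is followed by num with FIRST {num}; in L->N L, N is followed by L with FIRST {epsilon, int, num}; in L->N L, the suffix after N is nullable, so FOLLOW(N) ⊇ FOLLOW(L) = {$, int, num}; in L->N, the suffix after N is empty, so FOLLOW(N) ⊇ FOLLOW(L) = {$, int, num}. Thus FOLLOW(N) = {$, int, num}.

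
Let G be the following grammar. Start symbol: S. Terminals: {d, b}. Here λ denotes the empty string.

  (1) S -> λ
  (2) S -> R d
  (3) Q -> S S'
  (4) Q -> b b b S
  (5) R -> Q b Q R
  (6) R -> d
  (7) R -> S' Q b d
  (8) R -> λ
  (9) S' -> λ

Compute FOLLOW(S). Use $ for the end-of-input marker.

{$, b, d}

FIRST(S'): from S'->λ we get {λ}. So FIRST(S') = {λ}.
FIRST(S): from S->λ we get {λ}; from S->R d we get {b, d}. So FIRST(S) = {λ, b, d}.
FIRST(Q): from Q->S S' we get {λ, b, d}; from Q->b b b S we get {b}. So FIRST(Q) = {λ, b, d}.
FIRST(R): from R->Q b Q R we get {b, d}; from R->d we get {d}; from R->S' Q b d we get {b, d}; from R->λ we get {λ}. So FIRST(R) = {λ, b, d}.
FOLLOW(S) includes $ since S is the start symbol.
FOLLOW(R): in S->R d, R is followed by d with FIRST {d}; in R->Q b Q R, the suffix after R is empty (adds nothing new). Thus FOLLOW(R) = {d}.
FOLLOW(Q): in R->Q b Q R (occurrence 1), Q is followed by b Q R with FIRST {b}; in R->Q b Q R (occurrence 2), Q is followed by R with FIRST {λ, b, d}; in R->Q b Q R (occurrence 2), the suffix after Q is nullable, so FOLLOW(Q) ⊇ FOLLOW(R) = {d}; in R->S' Q b d, Q is followed by b d with FIRST {b}. Thus FOLLOW(Q) = {b, d}.
FOLLOW(S): in Q->S S', S is followed by S' with FIRST {λ}; in Q->S S', the suffix after S is nullable, so FOLLOW(S) ⊇ FOLLOW(Q) = {b, d}; in Q->b b b S, the suffix after S is empty, so FOLLOW(S) ⊇ FOLLOW(Q) = {b, d}. Thus FOLLOW(S) = {$, b, d}.
FOLLOW(S'): in Q->S S', the suffix after S' is empty, so FOLLOW(S') ⊇ FOLLOW(Q) = {b, d}; in R->S' Q b d, S' is followed by Q b d with FIRST {b, d}. Thus FOLLOW(S') = {b, d}.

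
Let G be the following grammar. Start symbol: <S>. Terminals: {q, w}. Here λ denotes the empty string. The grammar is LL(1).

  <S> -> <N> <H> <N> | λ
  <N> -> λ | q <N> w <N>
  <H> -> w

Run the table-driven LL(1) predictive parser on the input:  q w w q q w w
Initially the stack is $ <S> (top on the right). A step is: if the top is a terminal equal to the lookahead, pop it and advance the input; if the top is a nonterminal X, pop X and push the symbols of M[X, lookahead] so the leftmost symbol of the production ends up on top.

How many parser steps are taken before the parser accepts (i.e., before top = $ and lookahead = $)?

17

step 1: stack=$ <S>  input=q w w q q w w $  — expand <S> -> <N> <H> <N>
step 2: stack=$ <N> <H> <N>  input=q w w q q w w $  — expand <N> -> q <N> w <N>
step 3: stack=$ <N> <H> <N> w <N> q  input=q w w q q w w $  — match q
step 4: stack=$ <N> <H> <N> w <N>  input=w w q q w w $  — expand <N> -> λ
step 5: stack=$ <N> <H> <N> w  input=w w q q w w $  — match w
step 6: stack=$ <N> <H> <N>  input=w q q w w $  — expand <N> -> λ
step 7: stack=$ <N> <H>  input=w q q w w $  — expand <H> -> w
step 8: stack=$ <N> w  input=w q q w w $  — match w
step 9: stack=$ <N>  input=q q w w $  — expand <N> -> q <N> w <N>
step 10: stack=$ <N> w <N> q  input=q q w w $  — match q
step 11: stack=$ <N> w <N>  input=q w w $  — expand <N> -> q <N> w <N>
step 12: stack=$ <N> w <N> w <N> q  input=q w w $  — match q
step 13: stack=$ <N> w <N> w <N>  input=w w $  — expand <N> -> λ
step 14: stack=$ <N> w <N> w  input=w w $  — match w
step 15: stack=$ <N> w <N>  input=w $  — expand <N> -> λ
step 16: stack=$ <N> w  input=w $  — match w
step 17: stack=$ <N>  input=$  — expand <N> -> λ
Accept reached after 17 steps.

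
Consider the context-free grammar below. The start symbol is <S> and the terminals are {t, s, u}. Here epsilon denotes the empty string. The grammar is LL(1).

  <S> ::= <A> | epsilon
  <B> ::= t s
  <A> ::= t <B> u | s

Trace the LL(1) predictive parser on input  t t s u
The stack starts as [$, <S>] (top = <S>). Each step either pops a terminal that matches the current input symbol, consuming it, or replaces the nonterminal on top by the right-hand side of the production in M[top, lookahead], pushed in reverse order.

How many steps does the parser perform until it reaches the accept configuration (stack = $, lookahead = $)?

     Stack      Input      Action
  1  $ <S>      t t s u $  expand <S> ::= <A>
  2  $ <A>      t t s u $  expand <A> ::= t <B> u
  3  $ u <B> t  t t s u $  match t
  4  $ u <B>    t s u $    expand <B> ::= t s
  5  $ u s t    t s u $    match t
  6  $ u s      s u $      match s
  7  $ u        u $        match u
Accept reached after 7 steps.

7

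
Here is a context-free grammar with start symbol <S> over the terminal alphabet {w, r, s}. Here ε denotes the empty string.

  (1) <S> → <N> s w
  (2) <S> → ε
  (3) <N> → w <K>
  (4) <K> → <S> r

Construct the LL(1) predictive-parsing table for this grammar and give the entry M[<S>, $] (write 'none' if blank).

<S> → ε

FIRST(<N>): from <N>→w <K> we get {w}. So FIRST(<N>) = {w}.
FIRST(<S>): from <S>→<N> s w we get {w}; from <S>→ε we get {ε}. So FIRST(<S>) = {ε, w}.
FIRST(<K>): from <K>→<S> r we get {r, w}. So FIRST(<K>) = {r, w}.
FOLLOW(<S>) includes $ since <S> is the start symbol.
FOLLOW(<S>): in <K>→<S> r, <S> is followed by r with FIRST {r}. Thus FOLLOW(<S>) = {$, r}.
For <S> → <N> s w: FIRST(<N> s w) = {w}, so it goes in M[<S>, t] for t ∈ {w}.
For <S> → ε: FIRST(ε) = {ε}, so it goes in M[<S>, t] for t ∈ {}; since ε ∈ FIRST, also for every t ∈ FOLLOW(<S>) = {$, r}.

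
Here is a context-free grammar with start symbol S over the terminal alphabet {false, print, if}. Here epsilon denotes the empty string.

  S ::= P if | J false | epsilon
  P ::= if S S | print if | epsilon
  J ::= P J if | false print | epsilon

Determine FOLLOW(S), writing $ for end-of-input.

FIRST(P): from P::=if S S we get {if}; from P::=print if we get {print}; from P::=epsilon we get {epsilon}. So FIRST(P) = {epsilon, if, print}.
FIRST(J): from J::=P J if we get {false, if, print}; from J::=false print we get {false}; from J::=epsilon we get {epsilon}. So FIRST(J) = {epsilon, false, if, print}.
FIRST(S): from S::=P if we get {if, print}; from S::=J false we get {false, if, print}; from S::=epsilon we get {epsilon}. So FIRST(S) = {epsilon, false, if, print}.
FOLLOW(S) includes $ since S is the start symbol.
FOLLOW(P): in S::=P if, P is followed by if with FIRST {if}; in J::=P J if, P is followed by J if with FIRST {false, if, print}. Thus FOLLOW(P) = {false, if, print}.
FOLLOW(S): in P::=if S S (occurrence 1), S is followed by S with FIRST {epsilon, false, if, print}; in P::=if S S (occurrence 1), the suffix after S is nullable, so FOLLOW(S) ⊇ FOLLOW(P) = {false, if, print}; in P::=if S S (occurrence 2), the suffix after S is empty, so FOLLOW(S) ⊇ FOLLOW(P) = {false, if, print}. Thus FOLLOW(S) = {$, false, if, print}.
FOLLOW(J): in S::=J false, J is followed by false with FIRST {false}; in J::=P J if, J is followed by if with FIRST {if}. Thus FOLLOW(J) = {false, if}.

{$, false, if, print}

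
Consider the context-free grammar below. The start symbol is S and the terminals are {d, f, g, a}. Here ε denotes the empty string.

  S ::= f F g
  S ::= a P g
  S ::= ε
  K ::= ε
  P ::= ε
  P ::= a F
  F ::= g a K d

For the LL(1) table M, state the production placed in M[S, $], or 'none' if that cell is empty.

S ::= ε

FIRST(S) = {ε, a, f}
FIRST(K) = {ε}
FIRST(P) = {ε, a}
FIRST(F) = {g}
FOLLOW(S) includes $ since S is the start symbol.
FOLLOW(S): S appears on no right-hand side. Thus FOLLOW(S) = {$}.
For S ::= f F g: FIRST(f F g) = {f}, so it goes in M[S, t] for t ∈ {f}.
For S ::= a P g: FIRST(a P g) = {a}, so it goes in M[S, t] for t ∈ {a}.
For S ::= ε: FIRST(ε) = {ε}, so it goes in M[S, t] for t ∈ {}; since ε ∈ FIRST, also for every t ∈ FOLLOW(S) = {$}.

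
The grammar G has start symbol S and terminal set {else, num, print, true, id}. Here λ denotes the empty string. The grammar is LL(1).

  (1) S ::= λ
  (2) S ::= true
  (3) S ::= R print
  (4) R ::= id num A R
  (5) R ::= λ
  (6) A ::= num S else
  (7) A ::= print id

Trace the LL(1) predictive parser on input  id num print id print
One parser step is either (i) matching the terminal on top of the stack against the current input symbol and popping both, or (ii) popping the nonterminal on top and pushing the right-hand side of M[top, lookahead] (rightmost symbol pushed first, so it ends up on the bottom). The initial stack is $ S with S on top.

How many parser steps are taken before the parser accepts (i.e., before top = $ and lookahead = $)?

9

     Stack               Input                    Action
  1  $ S                 id num print id print $  expand S ::= R print
  2  $ print R           id num print id print $  expand R ::= id num A R
  3  $ print R A num id  id num print id print $  match id
  4  $ print R A num     num print id print $     match num
  5  $ print R A         print id print $         expand A ::= print id
  6  $ print R id print  print id print $         match print
  7  $ print R id        id print $               match id
  8  $ print R           print $                  expand R ::= λ
  9  $ print             print $                  match print
Accept reached after 9 steps.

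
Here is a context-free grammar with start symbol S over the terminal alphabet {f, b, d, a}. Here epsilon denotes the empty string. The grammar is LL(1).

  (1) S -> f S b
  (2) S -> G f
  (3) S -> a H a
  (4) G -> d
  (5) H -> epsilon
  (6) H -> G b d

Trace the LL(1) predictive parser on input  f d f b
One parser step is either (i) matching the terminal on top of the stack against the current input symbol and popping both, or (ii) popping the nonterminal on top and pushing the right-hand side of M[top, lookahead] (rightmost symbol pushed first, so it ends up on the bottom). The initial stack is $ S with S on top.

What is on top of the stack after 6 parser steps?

step 1: stack=$ S  input=f d f b $  — expand S -> f S b
step 2: stack=$ b S f  input=f d f b $  — match f
step 3: stack=$ b S  input=d f b $  — expand S -> G f
step 4: stack=$ b f G  input=d f b $  — expand G -> d
step 5: stack=$ b f d  input=d f b $  — match d
step 6: stack=$ b f  input=f b $  — match f
Stack after step 6: $ b (top = b).

b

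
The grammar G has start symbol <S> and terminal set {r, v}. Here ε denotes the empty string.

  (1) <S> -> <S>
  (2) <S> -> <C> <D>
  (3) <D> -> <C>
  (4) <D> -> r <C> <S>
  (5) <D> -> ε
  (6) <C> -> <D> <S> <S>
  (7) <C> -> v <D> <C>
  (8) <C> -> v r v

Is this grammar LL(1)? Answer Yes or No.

No

FIRST(<S>) = {r, v}
FIRST(<D>) = {ε, r, v}
FIRST(<C>) = {r, v}
FOLLOW(<S>) = {$, r, v}
FOLLOW(<D>) = {$, r, v}
FOLLOW(<C>) = {$, r, v}
Cell M[<C>, v] receives both <C> -> <D> <S> <S> and <C> -> v <D> <C> and <C> -> v r v — the grammar is not LL(1).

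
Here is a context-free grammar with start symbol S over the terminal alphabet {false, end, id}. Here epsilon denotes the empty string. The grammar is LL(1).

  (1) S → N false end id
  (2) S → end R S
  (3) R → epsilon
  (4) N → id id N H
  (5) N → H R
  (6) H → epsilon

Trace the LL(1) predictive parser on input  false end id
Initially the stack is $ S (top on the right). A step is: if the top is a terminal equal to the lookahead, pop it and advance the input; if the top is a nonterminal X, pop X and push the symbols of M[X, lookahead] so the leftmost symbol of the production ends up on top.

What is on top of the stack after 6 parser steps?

id

     Stack               Input           Action
  1  $ S                 false end id $  expand S → N false end id
  2  $ id end false N    false end id $  expand N → H R
  3  $ id end false R H  false end id $  expand H → epsilon
  4  $ id end false R    false end id $  expand R → epsilon
  5  $ id end false      false end id $  match false
  6  $ id end            end id $        match end
Stack after step 6: $ id (top = id).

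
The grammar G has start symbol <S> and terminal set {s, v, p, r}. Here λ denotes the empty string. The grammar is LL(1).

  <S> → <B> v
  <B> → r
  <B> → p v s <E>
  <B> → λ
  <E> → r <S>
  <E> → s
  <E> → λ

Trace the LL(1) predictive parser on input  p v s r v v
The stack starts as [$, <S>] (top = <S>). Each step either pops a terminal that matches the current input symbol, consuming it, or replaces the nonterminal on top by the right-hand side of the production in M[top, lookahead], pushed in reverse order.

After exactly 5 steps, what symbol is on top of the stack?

<E>

     Stack          Input          Action
  1  $ <S>          p v s r v v $  expand <S> → <B> v
  2  $ v <B>        p v s r v v $  expand <B> → p v s <E>
  3  $ v <E> s v p  p v s r v v $  match p
  4  $ v <E> s v    v s r v v $    match v
  5  $ v <E> s      s r v v $      match s
Stack after step 5: $ v <E> (top = <E>).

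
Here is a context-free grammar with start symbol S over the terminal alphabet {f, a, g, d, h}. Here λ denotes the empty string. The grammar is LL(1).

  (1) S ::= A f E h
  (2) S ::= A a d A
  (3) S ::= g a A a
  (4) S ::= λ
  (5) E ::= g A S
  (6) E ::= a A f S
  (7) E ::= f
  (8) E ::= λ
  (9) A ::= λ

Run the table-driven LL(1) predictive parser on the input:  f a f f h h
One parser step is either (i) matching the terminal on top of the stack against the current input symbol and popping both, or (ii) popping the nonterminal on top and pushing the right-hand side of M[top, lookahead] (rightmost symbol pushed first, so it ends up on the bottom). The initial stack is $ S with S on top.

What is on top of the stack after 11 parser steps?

      Stack        Input          Action
   1  $ S          f a f f h h $  expand S ::= A f E h
   2  $ h E f A    f a f f h h $  expand A ::= λ
   3  $ h E f      f a f f h h $  match f
   4  $ h E        a f f h h $    expand E ::= a A f S
   5  $ h S f A a  a f f h h $    match a
   6  $ h S f A    f f h h $      expand A ::= λ
   7  $ h S f      f f h h $      match f
   8  $ h S        f h h $        expand S ::= A f E h
   9  $ h h E f A  f h h $        expand A ::= λ
  10  $ h h E f    f h h $        match f
  11  $ h h E      h h $          expand E ::= λ
Stack after step 11: $ h h (top = h).

h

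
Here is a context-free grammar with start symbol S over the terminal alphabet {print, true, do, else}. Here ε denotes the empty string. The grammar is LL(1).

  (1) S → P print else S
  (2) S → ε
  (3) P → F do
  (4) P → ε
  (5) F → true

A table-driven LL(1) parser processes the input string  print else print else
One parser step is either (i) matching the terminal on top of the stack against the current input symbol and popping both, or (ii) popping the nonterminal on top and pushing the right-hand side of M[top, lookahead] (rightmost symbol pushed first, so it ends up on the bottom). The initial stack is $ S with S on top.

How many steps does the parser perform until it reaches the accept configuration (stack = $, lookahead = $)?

step 1: stack=$ S  input=print else print else $  — expand S → P print else S
step 2: stack=$ S else print P  input=print else print else $  — expand P → ε
step 3: stack=$ S else print  input=print else print else $  — match print
step 4: stack=$ S else  input=else print else $  — match else
step 5: stack=$ S  input=print else $  — expand S → P print else S
step 6: stack=$ S else print P  input=print else $  — expand P → ε
step 7: stack=$ S else print  input=print else $  — match print
step 8: stack=$ S else  input=else $  — match else
step 9: stack=$ S  input=$  — expand S → ε
Accept reached after 9 steps.

9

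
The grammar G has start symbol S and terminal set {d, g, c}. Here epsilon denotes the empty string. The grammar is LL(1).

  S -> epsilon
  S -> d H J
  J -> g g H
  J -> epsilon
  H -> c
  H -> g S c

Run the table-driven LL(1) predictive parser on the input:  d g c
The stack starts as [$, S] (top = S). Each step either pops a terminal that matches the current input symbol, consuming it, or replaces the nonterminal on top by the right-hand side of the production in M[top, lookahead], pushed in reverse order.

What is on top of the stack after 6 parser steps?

     Stack      Input    Action
  1  $ S        d g c $  expand S -> d H J
  2  $ J H d    d g c $  match d
  3  $ J H      g c $    expand H -> g S c
  4  $ J c S g  g c $    match g
  5  $ J c S    c $      expand S -> epsilon
  6  $ J c      c $      match c
Stack after step 6: $ J (top = J).

J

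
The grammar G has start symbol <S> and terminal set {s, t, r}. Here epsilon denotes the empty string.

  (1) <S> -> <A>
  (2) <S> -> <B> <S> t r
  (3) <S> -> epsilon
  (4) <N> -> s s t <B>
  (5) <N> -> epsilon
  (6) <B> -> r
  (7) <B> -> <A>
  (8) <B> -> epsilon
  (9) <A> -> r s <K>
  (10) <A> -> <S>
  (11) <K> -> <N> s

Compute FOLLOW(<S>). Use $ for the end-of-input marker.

{$, r, s, t}

FIRST(<N>): from <N>->s s t <B> we get {s}; from <N>->epsilon we get {epsilon}. So FIRST(<N>) = {epsilon, s}.
FIRST(<K>): from <K>-><N> s we get {s}. So FIRST(<K>) = {s}.
FIRST(<S>): from <S>-><A> we get {epsilon, r, t}; from <S>-><B> <S> t r we get {r, t}; from <S>->epsilon we get {epsilon}. So FIRST(<S>) = {epsilon, r, t}.
FIRST(<A>): from <A>->r s <K> we get {r}; from <A>-><S> we get {epsilon, r, t}. So FIRST(<A>) = {epsilon, r, t}.
FIRST(<B>): from <B>->r we get {r}; from <B>-><A> we get {epsilon, r, t}; from <B>->epsilon we get {epsilon}. So FIRST(<B>) = {epsilon, r, t}.
FOLLOW(<S>) includes $ since <S> is the start symbol.
FOLLOW(<N>): in <K>-><N> s, <N> is followed by s with FIRST {s}. Thus FOLLOW(<N>) = {s}.
FOLLOW(<B>): in <S>-><B> <S> t r, <B> is followed by <S> t r with FIRST {r, t}; in <N>->s s t <B>, the suffix after <B> is empty, so FOLLOW(<B>) ⊇ FOLLOW(<N>) = {s}. Thus FOLLOW(<B>) = {r, s, t}.
FOLLOW(<S>): in <S>-><B> <S> t r, <S> is followed by t r with FIRST {t}; in <A>-><S>, the suffix after <S> is empty, so FOLLOW(<S>) ⊇ FOLLOW(<A>) = {$, r, s, t}. Thus FOLLOW(<S>) = {$, r, s, t}.
FOLLOW(<A>): in <S>-><A>, the suffix after <A> is empty, so FOLLOW(<A>) ⊇ FOLLOW(<S>) = {$, r, s, t}; in <B>-><A>, the suffix after <A> is empty, so FOLLOW(<A>) ⊇ FOLLOW(<B>) = {r, s, t}. Thus FOLLOW(<A>) = {$, r, s, t}.
FOLLOW(<K>): in <A>->r s <K>, the suffix after <K> is empty, so FOLLOW(<K>) ⊇ FOLLOW(<A>) = {$, r, s, t}. Thus FOLLOW(<K>) = {$, r, s, t}.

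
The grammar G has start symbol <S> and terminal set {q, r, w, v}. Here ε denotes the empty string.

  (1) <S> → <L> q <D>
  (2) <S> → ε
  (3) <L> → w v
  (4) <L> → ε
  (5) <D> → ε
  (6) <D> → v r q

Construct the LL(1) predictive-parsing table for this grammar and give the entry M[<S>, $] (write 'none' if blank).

<S> → ε

FIRST(<L>) = {ε, w}
FIRST(<D>) = {ε, v}
FIRST(<S>) = {ε, q, w}  (via <L> q <D>)
FOLLOW(<S>) includes $ since <S> is the start symbol.
FOLLOW(<S>): <S> appears on no right-hand side. Thus FOLLOW(<S>) = {$}.
For <S> → <L> q <D>: FIRST(<L> q <D>) = {q, w}, so it goes in M[<S>, t] for t ∈ {q, w}.
For <S> → ε: FIRST(ε) = {ε}, so it goes in M[<S>, t] for t ∈ {}; since ε ∈ FIRST, also for every t ∈ FOLLOW(<S>) = {$}.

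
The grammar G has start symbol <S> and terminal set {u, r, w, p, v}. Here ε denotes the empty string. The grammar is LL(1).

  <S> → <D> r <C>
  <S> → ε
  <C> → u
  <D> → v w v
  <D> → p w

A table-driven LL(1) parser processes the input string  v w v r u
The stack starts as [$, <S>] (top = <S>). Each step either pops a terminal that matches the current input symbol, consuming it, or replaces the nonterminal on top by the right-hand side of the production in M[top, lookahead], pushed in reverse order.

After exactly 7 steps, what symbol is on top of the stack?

step 1: stack=$ <S>  input=v w v r u $  — expand <S> → <D> r <C>
step 2: stack=$ <C> r <D>  input=v w v r u $  — expand <D> → v w v
step 3: stack=$ <C> r v w v  input=v w v r u $  — match v
step 4: stack=$ <C> r v w  input=w v r u $  — match w
step 5: stack=$ <C> r v  input=v r u $  — match v
step 6: stack=$ <C> r  input=r u $  — match r
step 7: stack=$ <C>  input=u $  — expand <C> → u
Stack after step 7: $ u (top = u).

u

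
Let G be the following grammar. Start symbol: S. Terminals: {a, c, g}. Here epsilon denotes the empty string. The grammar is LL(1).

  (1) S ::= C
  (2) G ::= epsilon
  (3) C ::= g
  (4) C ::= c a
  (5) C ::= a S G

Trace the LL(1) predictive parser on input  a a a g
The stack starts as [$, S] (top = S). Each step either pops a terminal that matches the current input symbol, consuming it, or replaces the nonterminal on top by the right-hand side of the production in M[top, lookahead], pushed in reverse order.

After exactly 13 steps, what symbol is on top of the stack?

G

step 1: stack=$ S  input=a a a g $  — expand S ::= C
step 2: stack=$ C  input=a a a g $  — expand C ::= a S G
step 3: stack=$ G S a  input=a a a g $  — match a
step 4: stack=$ G S  input=a a g $  — expand S ::= C
step 5: stack=$ G C  input=a a g $  — expand C ::= a S G
step 6: stack=$ G G S a  input=a a g $  — match a
step 7: stack=$ G G S  input=a g $  — expand S ::= C
step 8: stack=$ G G C  input=a g $  — expand C ::= a S G
step 9: stack=$ G G G S a  input=a g $  — match a
step 10: stack=$ G G G S  input=g $  — expand S ::= C
step 11: stack=$ G G G C  input=g $  — expand C ::= g
step 12: stack=$ G G G g  input=g $  — match g
step 13: stack=$ G G G  input=$  — expand G ::= epsilon
Stack after step 13: $ G G (top = G).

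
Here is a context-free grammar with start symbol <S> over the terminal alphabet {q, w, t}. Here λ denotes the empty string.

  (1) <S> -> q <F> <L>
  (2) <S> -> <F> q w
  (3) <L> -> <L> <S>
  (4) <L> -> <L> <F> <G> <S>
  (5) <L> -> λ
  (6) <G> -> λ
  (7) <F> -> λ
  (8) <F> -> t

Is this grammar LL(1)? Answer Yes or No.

No

FIRST(<S>) = {q, t}
FIRST(<L>) = {λ, q, t}
FIRST(<G>) = {λ}
FIRST(<F>) = {λ, t}
FOLLOW(<S>) = {$, q, t}
FOLLOW(<L>) = {$, q, t}
FOLLOW(<G>) = {q, t}
FOLLOW(<F>) = {$, q, t}
Cell M[<F>, t] receives both <F> -> λ and <F> -> t — the grammar is not LL(1).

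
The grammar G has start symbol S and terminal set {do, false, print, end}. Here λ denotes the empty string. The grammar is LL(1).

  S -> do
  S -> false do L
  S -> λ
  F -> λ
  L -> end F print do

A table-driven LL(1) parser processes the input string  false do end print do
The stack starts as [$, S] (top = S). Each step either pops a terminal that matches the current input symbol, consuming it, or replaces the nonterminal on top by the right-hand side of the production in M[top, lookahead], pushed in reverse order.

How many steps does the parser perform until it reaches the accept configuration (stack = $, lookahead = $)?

8

step 1: stack=$ S  input=false do end print do $  — expand S -> false do L
step 2: stack=$ L do false  input=false do end print do $  — match false
step 3: stack=$ L do  input=do end print do $  — match do
step 4: stack=$ L  input=end print do $  — expand L -> end F print do
step 5: stack=$ do print F end  input=end print do $  — match end
step 6: stack=$ do print F  input=print do $  — expand F -> λ
step 7: stack=$ do print  input=print do $  — match print
step 8: stack=$ do  input=do $  — match do
Accept reached after 8 steps.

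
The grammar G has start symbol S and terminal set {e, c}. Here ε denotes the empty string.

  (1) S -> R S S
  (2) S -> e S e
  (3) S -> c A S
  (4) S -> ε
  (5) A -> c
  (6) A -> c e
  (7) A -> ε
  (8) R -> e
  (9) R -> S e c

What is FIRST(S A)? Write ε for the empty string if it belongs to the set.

{ε, c, e}

FIRST(A) = {ε, c}
FIRST(S) = {ε, c, e}  (via R S S)
FIRST(R) = {c, e}  (via S e c)
FIRST(S A): take FIRST of each symbol in turn, carrying on past any symbol whose FIRST contains ε; result {ε, c, e}.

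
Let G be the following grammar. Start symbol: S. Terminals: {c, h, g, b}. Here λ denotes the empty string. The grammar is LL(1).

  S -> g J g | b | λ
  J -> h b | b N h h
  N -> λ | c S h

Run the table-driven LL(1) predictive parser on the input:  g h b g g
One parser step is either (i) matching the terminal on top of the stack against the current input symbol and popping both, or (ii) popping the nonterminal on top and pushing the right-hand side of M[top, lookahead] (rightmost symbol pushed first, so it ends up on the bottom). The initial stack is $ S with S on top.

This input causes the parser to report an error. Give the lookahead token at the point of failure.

     Stack    Input        Action
  1  $ S      g h b g g $  expand S -> g J g
  2  $ g J g  g h b g g $  match g
  3  $ g J    h b g g $    expand J -> h b
  4  $ g b h  h b g g $    match h
  5  $ g b    b g g $      match b
  6  $ g      g g $        match g
  7  $        g $          error: stack empty but input remains

g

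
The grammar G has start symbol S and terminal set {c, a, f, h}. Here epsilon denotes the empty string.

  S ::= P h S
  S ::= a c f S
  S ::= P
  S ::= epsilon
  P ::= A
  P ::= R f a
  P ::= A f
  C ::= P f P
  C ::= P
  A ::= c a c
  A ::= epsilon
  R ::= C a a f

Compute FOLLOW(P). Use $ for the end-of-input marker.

FIRST(A) = {epsilon, c}
FIRST(S) = {epsilon, a, c, f, h}  (via P h S, P)
FIRST(P) = {epsilon, a, c, f}  (via A, R f a, A f)
FIRST(C) = {epsilon, a, c, f}  (via P f P, P)
FIRST(R) = {a, c, f}  (via C a a f)
FOLLOW(S) includes $ since S is the start symbol.
FOLLOW(S): in S::=P h S, the suffix after S is empty (adds nothing new); in S::=a c f S, the suffix after S is empty (adds nothing new). Thus FOLLOW(S) = {$}.
FOLLOW(C): in R::=C a a f, C is followed by a a f with FIRST {a}. Thus FOLLOW(C) = {a}.
FOLLOW(P): in S::=P h S, P is followed by h S with FIRST {h}; in S::=P, the suffix after P is empty, so FOLLOW(P) ⊇ FOLLOW(S) = {$}; in C::=P f P (occurrence 1), P is followed by f P with FIRST {f}; in C::=P f P (occurrence 2), the suffix after P is empty, so FOLLOW(P) ⊇ FOLLOW(C) = {a}; in C::=P, the suffix after P is empty, so FOLLOW(P) ⊇ FOLLOW(C) = {a}. Thus FOLLOW(P) = {$, a, f, h}.
FOLLOW(A): in P::=A, the suffix after A is empty, so FOLLOW(A) ⊇ FOLLOW(P) = {$, a, f, h}; in P::=A f, A is followed by f with FIRST {f}. Thus FOLLOW(A) = {$, a, f, h}.
FOLLOW(R): in P::=R f a, R is followed by f a with FIRST {f}. Thus FOLLOW(R) = {f}.

{$, a, f, h}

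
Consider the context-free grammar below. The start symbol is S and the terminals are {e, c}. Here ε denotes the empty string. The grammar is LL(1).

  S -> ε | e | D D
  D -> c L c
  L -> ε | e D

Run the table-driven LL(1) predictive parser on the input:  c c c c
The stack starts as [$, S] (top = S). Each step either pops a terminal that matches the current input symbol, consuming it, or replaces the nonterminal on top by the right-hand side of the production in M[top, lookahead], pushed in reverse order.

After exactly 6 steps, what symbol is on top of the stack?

     Stack      Input      Action
  1  $ S        c c c c $  expand S -> D D
  2  $ D D      c c c c $  expand D -> c L c
  3  $ D c L c  c c c c $  match c
  4  $ D c L    c c c $    expand L -> ε
  5  $ D c      c c c $    match c
  6  $ D        c c $      expand D -> c L c
Stack after step 6: $ c L c (top = c).

c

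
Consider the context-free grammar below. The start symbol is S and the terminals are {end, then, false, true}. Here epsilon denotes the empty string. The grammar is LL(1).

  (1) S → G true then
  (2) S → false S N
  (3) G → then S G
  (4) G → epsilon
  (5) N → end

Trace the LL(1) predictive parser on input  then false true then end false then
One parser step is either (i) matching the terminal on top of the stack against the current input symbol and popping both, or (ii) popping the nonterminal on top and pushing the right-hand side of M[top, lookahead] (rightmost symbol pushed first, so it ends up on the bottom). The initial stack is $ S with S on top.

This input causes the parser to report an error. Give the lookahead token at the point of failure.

      Stack                        Input                                  Action
   1  $ S                          then false true then end false then $  expand S → G true then
   2  $ then true G                then false true then end false then $  expand G → then S G
   3  $ then true G S then         then false true then end false then $  match then
   4  $ then true G S              false true then end false then $       expand S → false S N
   5  $ then true G N S false      false true then end false then $       match false
   6  $ then true G N S            true then end false then $             expand S → G true then
   7  $ then true G N then true G  true then end false then $             expand G → epsilon
   8  $ then true G N then true    true then end false then $             match true
   9  $ then true G N then         then end false then $                  match then
  10  $ then true G N              end false then $                       expand N → end
  11  $ then true G end            end false then $                       match end
  12  $ then true G                false then $                           error: M[G, false] is empty

false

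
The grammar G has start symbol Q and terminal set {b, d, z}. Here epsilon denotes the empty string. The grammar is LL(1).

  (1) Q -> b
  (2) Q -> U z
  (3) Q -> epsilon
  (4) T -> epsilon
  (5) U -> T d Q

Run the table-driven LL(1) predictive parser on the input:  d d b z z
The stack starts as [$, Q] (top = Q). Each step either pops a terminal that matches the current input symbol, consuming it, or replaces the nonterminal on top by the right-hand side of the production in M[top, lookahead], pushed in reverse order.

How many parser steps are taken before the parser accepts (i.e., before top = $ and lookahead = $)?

12

step 1: stack=$ Q  input=d d b z z $  — expand Q -> U z
step 2: stack=$ z U  input=d d b z z $  — expand U -> T d Q
step 3: stack=$ z Q d T  input=d d b z z $  — expand T -> epsilon
step 4: stack=$ z Q d  input=d d b z z $  — match d
step 5: stack=$ z Q  input=d b z z $  — expand Q -> U z
step 6: stack=$ z z U  input=d b z z $  — expand U -> T d Q
step 7: stack=$ z z Q d T  input=d b z z $  — expand T -> epsilon
step 8: stack=$ z z Q d  input=d b z z $  — match d
step 9: stack=$ z z Q  input=b z z $  — expand Q -> b
step 10: stack=$ z z b  input=b z z $  — match b
step 11: stack=$ z z  input=z z $  — match z
step 12: stack=$ z  input=z $  — match z
Accept reached after 12 steps.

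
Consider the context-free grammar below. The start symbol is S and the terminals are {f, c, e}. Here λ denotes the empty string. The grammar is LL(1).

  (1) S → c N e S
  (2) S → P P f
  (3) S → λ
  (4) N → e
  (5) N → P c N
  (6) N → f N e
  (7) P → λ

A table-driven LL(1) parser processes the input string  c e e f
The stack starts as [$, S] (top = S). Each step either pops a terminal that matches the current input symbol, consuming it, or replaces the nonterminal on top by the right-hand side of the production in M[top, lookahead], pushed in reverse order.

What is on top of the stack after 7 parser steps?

step 1: stack=$ S  input=c e e f $  — expand S → c N e S
step 2: stack=$ S e N c  input=c e e f $  — match c
step 3: stack=$ S e N  input=e e f $  — expand N → e
step 4: stack=$ S e e  input=e e f $  — match e
step 5: stack=$ S e  input=e f $  — match e
step 6: stack=$ S  input=f $  — expand S → P P f
step 7: stack=$ f P P  input=f $  — expand P → λ
Stack after step 7: $ f P (top = P).

P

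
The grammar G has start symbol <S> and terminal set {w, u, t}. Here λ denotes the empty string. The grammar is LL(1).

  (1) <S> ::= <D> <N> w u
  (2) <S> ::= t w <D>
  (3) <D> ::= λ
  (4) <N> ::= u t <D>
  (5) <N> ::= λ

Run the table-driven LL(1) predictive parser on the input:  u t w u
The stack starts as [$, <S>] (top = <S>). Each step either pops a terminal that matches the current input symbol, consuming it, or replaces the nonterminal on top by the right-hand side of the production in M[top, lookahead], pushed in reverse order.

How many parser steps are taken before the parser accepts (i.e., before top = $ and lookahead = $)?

8

step 1: stack=$ <S>  input=u t w u $  — expand <S> ::= <D> <N> w u
step 2: stack=$ u w <N> <D>  input=u t w u $  — expand <D> ::= λ
step 3: stack=$ u w <N>  input=u t w u $  — expand <N> ::= u t <D>
step 4: stack=$ u w <D> t u  input=u t w u $  — match u
step 5: stack=$ u w <D> t  input=t w u $  — match t
step 6: stack=$ u w <D>  input=w u $  — expand <D> ::= λ
step 7: stack=$ u w  input=w u $  — match w
step 8: stack=$ u  input=u $  — match u
Accept reached after 8 steps.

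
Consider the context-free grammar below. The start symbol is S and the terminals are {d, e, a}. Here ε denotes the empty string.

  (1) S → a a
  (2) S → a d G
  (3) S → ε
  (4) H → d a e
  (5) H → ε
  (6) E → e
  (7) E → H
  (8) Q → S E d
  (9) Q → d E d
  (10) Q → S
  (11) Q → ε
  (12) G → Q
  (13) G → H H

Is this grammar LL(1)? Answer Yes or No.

FIRST(S) = {ε, a}
FIRST(H) = {ε, d}
FIRST(E) = {ε, d, e}
FIRST(Q) = {ε, a, d, e}
FIRST(G) = {ε, a, d, e}
FOLLOW(S) = {$, d, e}
FOLLOW(H) = {$, d, e}
FOLLOW(E) = {d}
FOLLOW(Q) = {$, d, e}
FOLLOW(G) = {$, d, e}
Cell M[G, $] receives both G → Q and G → H H — the grammar is not LL(1).

No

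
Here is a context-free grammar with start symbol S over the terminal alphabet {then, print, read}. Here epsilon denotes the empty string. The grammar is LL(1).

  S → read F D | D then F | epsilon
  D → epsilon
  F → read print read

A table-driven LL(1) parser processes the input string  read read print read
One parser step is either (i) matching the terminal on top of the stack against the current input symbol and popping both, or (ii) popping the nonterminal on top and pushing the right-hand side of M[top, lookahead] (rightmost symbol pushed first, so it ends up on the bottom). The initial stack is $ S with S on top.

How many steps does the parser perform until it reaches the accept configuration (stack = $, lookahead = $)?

step 1: stack=$ S  input=read read print read $  — expand S → read F D
step 2: stack=$ D F read  input=read read print read $  — match read
step 3: stack=$ D F  input=read print read $  — expand F → read print read
step 4: stack=$ D read print read  input=read print read $  — match read
step 5: stack=$ D read print  input=print read $  — match print
step 6: stack=$ D read  input=read $  — match read
step 7: stack=$ D  input=$  — expand D → epsilon
Accept reached after 7 steps.

7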